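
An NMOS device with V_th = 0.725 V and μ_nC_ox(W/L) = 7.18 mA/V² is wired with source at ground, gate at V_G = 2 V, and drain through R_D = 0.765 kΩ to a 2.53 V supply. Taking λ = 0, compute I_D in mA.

I_D = 2.84 mA

V_GS = V_G = 2 V, so V_ov = 2 − 0.725 = 1.27 V.
Assume saturation: I_D = ½ k_n V_ov² = 0.5 × 7.18 × 1.27² = 5.84 mA, giving V_DS = V_DD − I_D R_D = 2.53 − 5.84 × 0.765 = -1.93 V.
But -1.93 V < V_ov = 1.27 V, so the device is actually in triode.
In triode I_D = k_n[V_ov V_DS − ½ V_DS²] and I_D = (V_DD − V_DS)/R_D. Equating: 2.75 V_DS² − 8.003 V_DS + 2.53 = 0, giving V_DS = 0.361 V (the root below V_ov).
I_D = (2.53 − 0.361) / 0.765 = 2.84 mA.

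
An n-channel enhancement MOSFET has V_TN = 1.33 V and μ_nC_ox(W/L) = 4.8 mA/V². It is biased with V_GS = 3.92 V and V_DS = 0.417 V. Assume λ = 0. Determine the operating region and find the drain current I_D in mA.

V_ov = V_GS − V_TN = 3.92 − 1.33 = 2.59 V.
Since V_DS = 0.417 V < V_ov = 2.59 V, the device is in the triode region.
I_D = k_n [V_ov · V_DS − ½ V_DS²] = 4.8 × [2.59 × 0.417 − 0.5 × 0.417²] = 4.77 mA.

Triode; I_D = 4.77 mA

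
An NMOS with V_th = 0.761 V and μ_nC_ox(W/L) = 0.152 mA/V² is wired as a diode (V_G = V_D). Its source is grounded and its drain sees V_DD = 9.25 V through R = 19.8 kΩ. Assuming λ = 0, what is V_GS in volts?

With gate tied to drain, V_GS = V_DS ≥ V_GS − V_th, so the device is in saturation.
KCL at the drain: ½ k_n (V_GS − V_th)² = (V_DD − V_GS)/R.
Let x = V_GS − 0.761. Then 1.5 x² + x − 8.489 = 0, giving x = 2.07 V (positive root), so V_GS = 2.83 V.
I_D = (V_DD − V_GS)/R = (9.25 − 2.83) / 19.8 = 0.324 mA.

V_GS = 2.83 V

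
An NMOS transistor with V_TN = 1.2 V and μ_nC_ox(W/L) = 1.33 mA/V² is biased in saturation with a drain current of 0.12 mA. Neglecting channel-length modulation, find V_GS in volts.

V_GS = 1.62 V

In saturation I_D = ½ k_n (V_GS − V_TN)², so V_GS − V_TN = √(2 I_D / k_n) = √(2 × 0.12 / 1.33) = 0.425 V.
V_GS = 1.2 + 0.425 = 1.62 V.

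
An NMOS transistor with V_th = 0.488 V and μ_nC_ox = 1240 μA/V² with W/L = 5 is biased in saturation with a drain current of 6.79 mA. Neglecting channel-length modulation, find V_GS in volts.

k_n = μ_nC_ox · (W/L) = 6.2 mA/V².
In saturation I_D = ½ k_n (V_GS − V_th)², so V_GS − V_th = √(2 I_D / k_n) = √(2 × 6.79 / 6.2) = 1.48 V.
V_GS = 0.488 + 1.48 = 1.97 V.

V_GS = 1.97 V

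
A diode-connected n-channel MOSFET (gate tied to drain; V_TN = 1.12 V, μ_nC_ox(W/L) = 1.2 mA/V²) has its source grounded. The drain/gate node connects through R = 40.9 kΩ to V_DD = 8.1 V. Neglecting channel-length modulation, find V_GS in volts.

With gate tied to drain, V_GS = V_DS ≥ V_GS − V_TN, so the device is in saturation.
KCL at the drain: ½ k_n (V_GS − V_TN)² = (V_DD − V_GS)/R.
Let x = V_GS − 1.12. Then 24.5 x² + x − 6.98 = 0, giving x = 0.513 V (positive root), so V_GS = 1.63 V.
I_D = (V_DD − V_GS)/R = (8.1 − 1.63) / 40.9 = 0.158 mA.

V_GS = 1.63 V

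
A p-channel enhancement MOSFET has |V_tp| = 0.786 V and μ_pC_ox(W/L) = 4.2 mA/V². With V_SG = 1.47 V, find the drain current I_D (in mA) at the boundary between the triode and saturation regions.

At the boundary V_SD = V_ov = V_SG − |V_tp| = 1.47 − 0.786 = 0.684 V.
I_D = ½ k_p V_ov² = 0.5 × 4.2 × 0.684² = 0.982 mA.

I_D = 0.982 mA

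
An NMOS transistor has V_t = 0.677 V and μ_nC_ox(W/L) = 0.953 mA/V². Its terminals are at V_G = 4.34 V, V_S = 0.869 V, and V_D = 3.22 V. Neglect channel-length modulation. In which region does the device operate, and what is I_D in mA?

V_GS = V_G − V_S = 4.34 − 0.869 = 3.47 V; V_DS = V_D − V_S = 3.22 − 0.869 = 2.35 V.
V_ov = V_GS − V_t = 3.47 − 0.677 = 2.79 V.
Since V_DS = 2.35 V < V_ov = 2.79 V, the device is in the triode region.
I_D = k_n [V_ov · V_DS − ½ V_DS²] = 0.953 × [2.79 × 2.35 − 0.5 × 2.35²] = 3.63 mA.

Triode; I_D = 3.63 mA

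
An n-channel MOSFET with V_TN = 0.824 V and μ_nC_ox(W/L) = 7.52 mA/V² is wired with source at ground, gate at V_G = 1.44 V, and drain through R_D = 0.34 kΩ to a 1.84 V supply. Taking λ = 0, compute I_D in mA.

I_D = 1.43 mA

V_GS = V_G = 1.44 V, so V_ov = 1.44 − 0.824 = 0.616 V.
Assume saturation: I_D = ½ k_n V_ov² = 0.5 × 7.52 × 0.616² = 1.43 mA, giving V_DS = V_DD − I_D R_D = 1.84 − 1.43 × 0.34 = 1.35 V.
V_DS = 1.35 V ≥ V_ov = 0.616 V, confirming saturation.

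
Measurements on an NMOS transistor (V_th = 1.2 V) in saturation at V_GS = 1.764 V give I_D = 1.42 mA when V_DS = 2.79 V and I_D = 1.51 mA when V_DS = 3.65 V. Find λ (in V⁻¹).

With V_GS fixed, I_D ∝ (1 + λ V_DS) in saturation, so I_D2/I_D1 = (1 + λ V_DS2)/(1 + λ V_DS1).
1.51/1.42 = 1.063 = (1 + 3.65 λ)/(1 + 2.79 λ).
Solving: λ (I_D1 V_DS2 − I_D2 V_DS1) = I_D2 − I_D1, so λ = (1.51 − 1.42) / (1.42 × 3.65 − 1.51 × 2.79) = 0.09 / 0.97 = 0.0928 V⁻¹.

λ = 0.0928 V⁻¹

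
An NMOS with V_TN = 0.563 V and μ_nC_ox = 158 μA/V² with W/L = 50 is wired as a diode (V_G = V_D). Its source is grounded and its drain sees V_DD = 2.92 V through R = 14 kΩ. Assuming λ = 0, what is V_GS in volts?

With gate tied to drain, V_GS = V_DS ≥ V_GS − V_TN, so the device is in saturation.
k_n = μ_nC_ox · (W/L) = 7.9 mA/V².
KCL at the drain: ½ k_n (V_GS − V_TN)² = (V_DD − V_GS)/R.
Let x = V_GS − 0.563. Then 55.3 x² + x − 2.357 = 0, giving x = 0.198 V (positive root), so V_GS = 0.761 V.
I_D = (V_DD − V_GS)/R = (2.92 − 0.761) / 14 = 0.154 mA.

V_GS = 0.761 V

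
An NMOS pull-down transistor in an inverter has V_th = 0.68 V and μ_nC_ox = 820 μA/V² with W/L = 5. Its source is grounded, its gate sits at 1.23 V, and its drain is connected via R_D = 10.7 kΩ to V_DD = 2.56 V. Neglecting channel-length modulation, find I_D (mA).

I_D = 0.229 mA

V_GS = V_G = 1.23 V, so V_ov = 1.23 − 0.68 = 0.55 V.
k_n = μ_nC_ox · (W/L) = 4.1 mA/V².
Assume saturation: I_D = ½ k_n V_ov² = 0.5 × 4.1 × 0.55² = 0.62 mA, giving V_DS = V_DD − I_D R_D = 2.56 − 0.62 × 10.7 = -4.08 V.
But -4.08 V < V_ov = 0.55 V, so the device is actually in triode.
In triode I_D = k_n[V_ov V_DS − ½ V_DS²] and I_D = (V_DD − V_DS)/R_D. Equating: 21.9 V_DS² − 25.13 V_DS + 2.56 = 0, giving V_DS = 0.113 V (the root below V_ov).
I_D = (2.56 − 0.113) / 10.7 = 0.229 mA.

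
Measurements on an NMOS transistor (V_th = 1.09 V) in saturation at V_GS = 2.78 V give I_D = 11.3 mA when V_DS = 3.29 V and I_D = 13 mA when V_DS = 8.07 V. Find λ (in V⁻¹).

With V_GS fixed, I_D ∝ (1 + λ V_DS) in saturation, so I_D2/I_D1 = (1 + λ V_DS2)/(1 + λ V_DS1).
13/11.3 = 1.15 = (1 + 8.07 λ)/(1 + 3.29 λ).
Solving: λ (I_D1 V_DS2 − I_D2 V_DS1) = I_D2 − I_D1, so λ = (13 − 11.3) / (11.3 × 8.07 − 13 × 3.29) = 1.7 / 48.4 = 0.0351 V⁻¹.

λ = 0.0351 V⁻¹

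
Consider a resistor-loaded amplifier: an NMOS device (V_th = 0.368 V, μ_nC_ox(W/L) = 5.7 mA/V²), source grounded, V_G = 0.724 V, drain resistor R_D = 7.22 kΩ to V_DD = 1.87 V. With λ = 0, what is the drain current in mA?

V_GS = V_G = 0.724 V, so V_ov = 0.724 − 0.368 = 0.356 V.
Assume saturation: I_D = ½ k_n V_ov² = 0.5 × 5.7 × 0.356² = 0.361 mA, giving V_DS = V_DD − I_D R_D = 1.87 − 0.361 × 7.22 = -0.738 V.
But -0.738 V < V_ov = 0.356 V, so the device is actually in triode.
In triode I_D = k_n[V_ov V_DS − ½ V_DS²] and I_D = (V_DD − V_DS)/R_D. Equating: 20.6 V_DS² − 15.65 V_DS + 1.87 = 0, giving V_DS = 0.148 V (the root below V_ov).
I_D = (1.87 − 0.148) / 7.22 = 0.238 mA.

I_D = 0.238 mA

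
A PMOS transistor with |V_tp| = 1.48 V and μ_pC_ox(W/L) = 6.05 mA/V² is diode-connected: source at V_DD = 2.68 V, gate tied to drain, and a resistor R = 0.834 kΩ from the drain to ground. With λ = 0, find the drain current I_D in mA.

I_D = 0.816 mA

With gate tied to drain, V_SG = V_SD ≥ V_SG − |V_tp|, so the device is in saturation.
KCL at the drain: ½ k_p (V_SG − |V_tp|)² = (V_DD − V_SG)/R.
Let x = V_SG − 1.48. Then 2.52 x² + x − 1.2 = 0, giving x = 0.519 V (positive root), so V_SG = 2 V.
I_D = (V_DD − V_SG)/R = (2.68 − 2) / 0.834 = 0.816 mA.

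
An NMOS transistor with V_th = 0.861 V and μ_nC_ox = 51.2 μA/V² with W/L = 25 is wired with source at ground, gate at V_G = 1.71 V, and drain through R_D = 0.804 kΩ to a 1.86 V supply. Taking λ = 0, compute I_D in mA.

I_D = 0.461 mA

V_GS = V_G = 1.71 V, so V_ov = 1.71 − 0.861 = 0.849 V.
k_n = μ_nC_ox · (W/L) = 1.28 mA/V².
Assume saturation: I_D = ½ k_n V_ov² = 0.5 × 1.28 × 0.849² = 0.461 mA, giving V_DS = V_DD − I_D R_D = 1.86 − 0.461 × 0.804 = 1.49 V.
V_DS = 1.49 V ≥ V_ov = 0.849 V, confirming saturation.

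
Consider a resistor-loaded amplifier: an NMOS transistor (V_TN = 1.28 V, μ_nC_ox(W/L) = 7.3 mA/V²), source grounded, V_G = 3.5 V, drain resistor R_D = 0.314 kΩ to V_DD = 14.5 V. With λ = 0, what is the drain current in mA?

I_D = 18.0 mA

V_GS = V_G = 3.5 V, so V_ov = 3.5 − 1.28 = 2.22 V.
Assume saturation: I_D = ½ k_n V_ov² = 0.5 × 7.3 × 2.22² = 18 mA, giving V_DS = V_DD − I_D R_D = 14.5 − 18 × 0.314 = 8.85 V.
V_DS = 8.85 V ≥ V_ov = 2.22 V, confirming saturation.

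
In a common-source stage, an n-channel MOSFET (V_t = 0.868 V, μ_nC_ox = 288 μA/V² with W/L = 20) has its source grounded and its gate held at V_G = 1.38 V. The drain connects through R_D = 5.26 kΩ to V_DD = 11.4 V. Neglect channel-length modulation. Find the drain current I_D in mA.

V_GS = V_G = 1.38 V, so V_ov = 1.38 − 0.868 = 0.512 V.
k_n = μ_nC_ox · (W/L) = 5.76 mA/V².
Assume saturation: I_D = ½ k_n V_ov² = 0.5 × 5.76 × 0.512² = 0.755 mA, giving V_DS = V_DD − I_D R_D = 11.4 − 0.755 × 5.26 = 7.43 V.
V_DS = 7.43 V ≥ V_ov = 0.512 V, confirming saturation.

I_D = 0.755 mA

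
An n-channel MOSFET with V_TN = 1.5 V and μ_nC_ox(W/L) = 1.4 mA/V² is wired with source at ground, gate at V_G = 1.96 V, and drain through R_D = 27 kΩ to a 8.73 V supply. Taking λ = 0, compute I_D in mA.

V_GS = V_G = 1.96 V, so V_ov = 1.96 − 1.5 = 0.46 V.
Assume saturation: I_D = ½ k_n V_ov² = 0.5 × 1.4 × 0.46² = 0.148 mA, giving V_DS = V_DD − I_D R_D = 8.73 − 0.148 × 27 = 4.73 V.
V_DS = 4.73 V ≥ V_ov = 0.46 V, confirming saturation.

I_D = 0.148 mA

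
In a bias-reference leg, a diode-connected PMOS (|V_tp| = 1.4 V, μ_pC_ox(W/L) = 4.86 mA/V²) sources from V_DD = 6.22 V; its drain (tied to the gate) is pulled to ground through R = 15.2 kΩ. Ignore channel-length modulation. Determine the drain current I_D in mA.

I_D = 0.294 mA

With gate tied to drain, V_SG = V_SD ≥ V_SG − |V_tp|, so the device is in saturation.
KCL at the drain: ½ k_p (V_SG − |V_tp|)² = (V_DD − V_SG)/R.
Let x = V_SG − 1.4. Then 36.9 x² + x − 4.82 = 0, giving x = 0.348 V (positive root), so V_SG = 1.75 V.
I_D = (V_DD − V_SG)/R = (6.22 − 1.75) / 15.2 = 0.294 mA.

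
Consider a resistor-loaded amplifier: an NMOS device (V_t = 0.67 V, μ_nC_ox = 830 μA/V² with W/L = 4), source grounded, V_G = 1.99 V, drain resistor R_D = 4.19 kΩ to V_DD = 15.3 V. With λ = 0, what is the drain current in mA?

V_GS = V_G = 1.99 V, so V_ov = 1.99 − 0.67 = 1.32 V.
k_n = μ_nC_ox · (W/L) = 3.32 mA/V².
Assume saturation: I_D = ½ k_n V_ov² = 0.5 × 3.32 × 1.32² = 2.89 mA, giving V_DS = V_DD − I_D R_D = 15.3 − 2.89 × 4.19 = 3.18 V.
V_DS = 3.18 V ≥ V_ov = 1.32 V, confirming saturation.

I_D = 2.89 mA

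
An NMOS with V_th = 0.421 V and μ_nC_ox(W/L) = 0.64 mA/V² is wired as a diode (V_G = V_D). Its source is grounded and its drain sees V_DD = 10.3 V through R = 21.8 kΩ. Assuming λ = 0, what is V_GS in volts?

V_GS = 1.54 V

With gate tied to drain, V_GS = V_DS ≥ V_GS − V_th, so the device is in saturation.
KCL at the drain: ½ k_n (V_GS − V_th)² = (V_DD − V_GS)/R.
Let x = V_GS − 0.421. Then 6.98 x² + x − 9.879 = 0, giving x = 1.12 V (positive root), so V_GS = 1.54 V.
I_D = (V_DD − V_GS)/R = (10.3 − 1.54) / 21.8 = 0.402 mA.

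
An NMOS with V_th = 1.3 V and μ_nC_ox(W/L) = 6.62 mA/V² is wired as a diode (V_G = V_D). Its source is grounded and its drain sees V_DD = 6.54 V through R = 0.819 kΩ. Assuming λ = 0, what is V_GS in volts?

V_GS = 2.52 V

With gate tied to drain, V_GS = V_DS ≥ V_GS − V_th, so the device is in saturation.
KCL at the drain: ½ k_n (V_GS − V_th)² = (V_DD − V_GS)/R.
Let x = V_GS − 1.3. Then 2.71 x² + x − 5.24 = 0, giving x = 1.22 V (positive root), so V_GS = 2.52 V.
I_D = (V_DD − V_GS)/R = (6.54 − 2.52) / 0.819 = 4.91 mA.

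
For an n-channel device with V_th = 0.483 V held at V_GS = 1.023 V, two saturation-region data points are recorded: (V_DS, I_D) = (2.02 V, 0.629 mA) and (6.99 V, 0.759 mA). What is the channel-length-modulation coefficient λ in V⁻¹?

λ = 0.0454 V⁻¹

With V_GS fixed, I_D ∝ (1 + λ V_DS) in saturation, so I_D2/I_D1 = (1 + λ V_DS2)/(1 + λ V_DS1).
0.759/0.629 = 1.207 = (1 + 6.99 λ)/(1 + 2.02 λ).
Solving: λ (I_D1 V_DS2 − I_D2 V_DS1) = I_D2 − I_D1, so λ = (0.759 − 0.629) / (0.629 × 6.99 − 0.759 × 2.02) = 0.13 / 2.86 = 0.0454 V⁻¹.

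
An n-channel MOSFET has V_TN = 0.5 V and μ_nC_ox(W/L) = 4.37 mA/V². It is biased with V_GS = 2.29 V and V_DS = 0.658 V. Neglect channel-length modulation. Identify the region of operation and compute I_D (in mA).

Triode; I_D = 4.20 mA

V_ov = V_GS − V_TN = 2.29 − 0.5 = 1.79 V.
Since V_DS = 0.658 V < V_ov = 1.79 V, the device is in the triode region.
I_D = k_n [V_ov · V_DS − ½ V_DS²] = 4.37 × [1.79 × 0.658 − 0.5 × 0.658²] = 4.2 mA.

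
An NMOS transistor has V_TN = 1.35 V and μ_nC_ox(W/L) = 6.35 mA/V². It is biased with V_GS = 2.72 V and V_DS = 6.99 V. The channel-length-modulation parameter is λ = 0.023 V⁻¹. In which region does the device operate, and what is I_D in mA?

V_ov = V_GS − V_TN = 2.72 − 1.35 = 1.37 V.
Since V_DS = 6.99 V ≥ V_ov = 1.37 V, the device is in saturation.
I_D = ½ k_n V_ov² (1 + λ V_DS) = 0.5 × 6.35 × 1.37² × (1 + 0.023 × 6.99) = 6.92 mA.

Saturation; I_D = 6.92 mA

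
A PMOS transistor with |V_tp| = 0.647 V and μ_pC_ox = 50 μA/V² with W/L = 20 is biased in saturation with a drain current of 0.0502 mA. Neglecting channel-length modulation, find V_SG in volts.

k_p = μ_pC_ox · (W/L) = 1 mA/V².
In saturation I_D = ½ k_p (V_SG − |V_tp|)², so V_SG − |V_tp| = √(2 I_D / k_p) = √(2 × 0.0502 / 1) = 0.317 V.
V_SG = 0.647 + 0.317 = 0.964 V.

V_SG = 0.964 V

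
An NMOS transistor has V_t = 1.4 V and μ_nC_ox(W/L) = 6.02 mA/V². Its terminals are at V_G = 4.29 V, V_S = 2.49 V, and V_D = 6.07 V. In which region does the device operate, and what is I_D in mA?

Saturation; I_D = 0.482 mA

V_GS = V_G − V_S = 4.29 − 2.49 = 1.8 V; V_DS = V_D − V_S = 6.07 − 2.49 = 3.58 V.
V_ov = V_GS − V_t = 1.8 − 1.4 = 0.4 V.
Since V_DS = 3.58 V ≥ V_ov = 0.4 V, the device is in saturation.
I_D = ½ k_n V_ov² = 0.5 × 6.02 × 0.4² = 0.482 mA.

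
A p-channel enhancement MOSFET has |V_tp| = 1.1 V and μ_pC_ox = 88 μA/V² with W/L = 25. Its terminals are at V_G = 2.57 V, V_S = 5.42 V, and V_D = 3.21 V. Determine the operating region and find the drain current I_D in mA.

Saturation; I_D = 3.37 mA

V_SG = V_S − V_G = 5.42 − 2.57 = 2.85 V; V_SD = V_S − V_D = 5.42 − 3.21 = 2.21 V.
k_p = μ_pC_ox · (W/L) = 2.2 mA/V².
V_ov = V_SG − |V_tp| = 2.85 − 1.1 = 1.75 V.
Since V_SD = 2.21 V ≥ V_ov = 1.75 V, the device is in saturation.
I_D = ½ k_p V_ov² = 0.5 × 2.2 × 1.75² = 3.37 mA.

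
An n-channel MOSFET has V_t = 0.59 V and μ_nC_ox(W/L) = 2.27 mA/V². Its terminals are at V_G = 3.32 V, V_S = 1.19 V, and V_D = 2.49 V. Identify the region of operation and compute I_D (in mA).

V_GS = V_G − V_S = 3.32 − 1.19 = 2.13 V; V_DS = V_D − V_S = 2.49 − 1.19 = 1.3 V.
V_ov = V_GS − V_t = 2.13 − 0.59 = 1.54 V.
Since V_DS = 1.3 V < V_ov = 1.54 V, the device is in the triode region.
I_D = k_n [V_ov · V_DS − ½ V_DS²] = 2.27 × [1.54 × 1.3 − 0.5 × 1.3²] = 2.63 mA.

Triode; I_D = 2.63 mA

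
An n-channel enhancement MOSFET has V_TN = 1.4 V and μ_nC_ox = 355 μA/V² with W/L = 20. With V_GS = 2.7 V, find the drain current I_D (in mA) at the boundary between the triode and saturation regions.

I_D = 6.00 mA

At the boundary V_DS = V_ov = V_GS − V_TN = 2.7 − 1.4 = 1.3 V.
k_n = μ_nC_ox · (W/L) = 7.1 mA/V².
I_D = ½ k_n V_ov² = 0.5 × 7.1 × 1.3² = 6 mA.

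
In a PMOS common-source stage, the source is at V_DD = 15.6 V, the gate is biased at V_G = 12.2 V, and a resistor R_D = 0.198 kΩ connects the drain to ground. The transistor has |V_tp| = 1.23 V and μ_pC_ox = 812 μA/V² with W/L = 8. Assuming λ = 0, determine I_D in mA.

V_SG = V_DD − V_G = 15.6 − 12.2 = 3.4 V, so V_ov = 3.4 − 1.23 = 2.17 V.
k_p = μ_pC_ox · (W/L) = 6.496 mA/V².
Assume saturation: I_D = ½ k_p V_ov² = 0.5 × 6.496 × 2.17² = 15.3 mA, giving V_SD = V_DD − I_D R_D = 15.6 − 15.3 × 0.198 = 12.6 V.
V_SD = 12.6 V ≥ V_ov = 2.17 V, confirming saturation.

I_D = 15.3 mA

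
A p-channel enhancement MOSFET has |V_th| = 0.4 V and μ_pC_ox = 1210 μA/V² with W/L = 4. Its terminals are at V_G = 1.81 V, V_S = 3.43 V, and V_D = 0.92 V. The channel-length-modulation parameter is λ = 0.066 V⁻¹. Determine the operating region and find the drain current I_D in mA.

Saturation; I_D = 4.20 mA

V_SG = V_S − V_G = 3.43 − 1.81 = 1.62 V; V_SD = V_S − V_D = 3.43 − 0.92 = 2.51 V.
k_p = μ_pC_ox · (W/L) = 4.84 mA/V².
V_ov = V_SG − |V_th| = 1.62 − 0.4 = 1.22 V.
Since V_SD = 2.51 V ≥ V_ov = 1.22 V, the device is in saturation.
I_D = ½ k_p V_ov² (1 + λ V_SD) = 0.5 × 4.84 × 1.22² × (1 + 0.066 × 2.51) = 4.2 mA.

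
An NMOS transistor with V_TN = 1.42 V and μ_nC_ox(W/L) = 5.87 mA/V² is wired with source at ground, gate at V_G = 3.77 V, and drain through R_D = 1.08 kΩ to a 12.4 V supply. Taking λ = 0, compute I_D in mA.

V_GS = V_G = 3.77 V, so V_ov = 3.77 − 1.42 = 2.35 V.
Assume saturation: I_D = ½ k_n V_ov² = 0.5 × 5.87 × 2.35² = 16.2 mA, giving V_DS = V_DD − I_D R_D = 12.4 − 16.2 × 1.08 = -5.11 V.
But -5.11 V < V_ov = 2.35 V, so the device is actually in triode.
In triode I_D = k_n[V_ov V_DS − ½ V_DS²] and I_D = (V_DD − V_DS)/R_D. Equating: 3.17 V_DS² − 15.9 V_DS + 12.4 = 0, giving V_DS = 0.966 V (the root below V_ov).
I_D = (12.4 − 0.966) / 1.08 = 10.6 mA.

I_D = 10.6 mA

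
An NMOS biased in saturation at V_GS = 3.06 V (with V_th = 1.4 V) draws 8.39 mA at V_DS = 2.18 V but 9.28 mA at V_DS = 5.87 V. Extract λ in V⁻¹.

With V_GS fixed, I_D ∝ (1 + λ V_DS) in saturation, so I_D2/I_D1 = (1 + λ V_DS2)/(1 + λ V_DS1).
9.28/8.39 = 1.106 = (1 + 5.87 λ)/(1 + 2.18 λ).
Solving: λ (I_D1 V_DS2 − I_D2 V_DS1) = I_D2 − I_D1, so λ = (9.28 − 8.39) / (8.39 × 5.87 − 9.28 × 2.18) = 0.89 / 29 = 0.0307 V⁻¹.

λ = 0.0307 V⁻¹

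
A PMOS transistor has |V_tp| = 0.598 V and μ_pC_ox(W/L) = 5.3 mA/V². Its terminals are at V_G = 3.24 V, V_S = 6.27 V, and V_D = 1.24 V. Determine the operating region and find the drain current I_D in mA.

V_SG = V_S − V_G = 6.27 − 3.24 = 3.03 V; V_SD = V_S − V_D = 6.27 − 1.24 = 5.03 V.
V_ov = V_SG − |V_tp| = 3.03 − 0.598 = 2.43 V.
Since V_SD = 5.03 V ≥ V_ov = 2.43 V, the device is in saturation.
I_D = ½ k_p V_ov² = 0.5 × 5.3 × 2.43² = 15.7 mA.

Saturation; I_D = 15.7 mA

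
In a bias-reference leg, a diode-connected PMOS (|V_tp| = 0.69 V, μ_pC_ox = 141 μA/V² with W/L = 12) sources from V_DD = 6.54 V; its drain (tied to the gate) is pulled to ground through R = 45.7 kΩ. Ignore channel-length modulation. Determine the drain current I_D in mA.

I_D = 0.120 mA

With gate tied to drain, V_SG = V_SD ≥ V_SG − |V_tp|, so the device is in saturation.
k_p = μ_pC_ox · (W/L) = 1.692 mA/V².
KCL at the drain: ½ k_p (V_SG − |V_tp|)² = (V_DD − V_SG)/R.
Let x = V_SG − 0.69. Then 38.7 x² + x − 5.85 = 0, giving x = 0.376 V (positive root), so V_SG = 1.07 V.
I_D = (V_DD − V_SG)/R = (6.54 − 1.07) / 45.7 = 0.12 mA.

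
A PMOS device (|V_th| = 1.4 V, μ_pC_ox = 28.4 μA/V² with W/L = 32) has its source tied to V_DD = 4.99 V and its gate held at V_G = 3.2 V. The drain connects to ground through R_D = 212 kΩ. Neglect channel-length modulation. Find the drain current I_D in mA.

I_D = 0.0232 mA

V_SG = V_DD − V_G = 4.99 − 3.2 = 1.79 V, so V_ov = 1.79 − 1.4 = 0.39 V.
k_p = μ_pC_ox · (W/L) = 0.9088 mA/V².
Assume saturation: I_D = ½ k_p V_ov² = 0.5 × 0.9088 × 0.39² = 0.0691 mA, giving V_SD = V_DD − I_D R_D = 4.99 − 0.0691 × 212 = -9.66 V.
But -9.66 V < V_ov = 0.39 V, so the device is actually in triode.
In triode I_D = k_p[V_ov V_SD − ½ V_SD²] and I_D = (V_DD − V_SD)/R_D. Equating: 96.3 V_SD² − 76.14 V_SD + 4.99 = 0, giving V_SD = 0.0721 V (the root below V_ov).
I_D = (4.99 − 0.0721) / 212 = 0.0232 mA.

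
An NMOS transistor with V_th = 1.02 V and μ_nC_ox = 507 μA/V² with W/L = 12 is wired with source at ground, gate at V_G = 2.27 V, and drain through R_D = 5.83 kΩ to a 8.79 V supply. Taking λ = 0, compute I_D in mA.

I_D = 1.47 mA

V_GS = V_G = 2.27 V, so V_ov = 2.27 − 1.02 = 1.25 V.
k_n = μ_nC_ox · (W/L) = 6.084 mA/V².
Assume saturation: I_D = ½ k_n V_ov² = 0.5 × 6.084 × 1.25² = 4.75 mA, giving V_DS = V_DD − I_D R_D = 8.79 − 4.75 × 5.83 = -18.9 V.
But -18.9 V < V_ov = 1.25 V, so the device is actually in triode.
In triode I_D = k_n[V_ov V_DS − ½ V_DS²] and I_D = (V_DD − V_DS)/R_D. Equating: 17.7 V_DS² − 45.34 V_DS + 8.79 = 0, giving V_DS = 0.211 V (the root below V_ov).
I_D = (8.79 − 0.211) / 5.83 = 1.47 mA.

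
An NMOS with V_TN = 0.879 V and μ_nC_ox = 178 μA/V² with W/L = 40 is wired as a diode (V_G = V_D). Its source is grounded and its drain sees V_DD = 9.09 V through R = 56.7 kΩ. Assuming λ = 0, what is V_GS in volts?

With gate tied to drain, V_GS = V_DS ≥ V_GS − V_TN, so the device is in saturation.
k_n = μ_nC_ox · (W/L) = 7.12 mA/V².
KCL at the drain: ½ k_n (V_GS − V_TN)² = (V_DD − V_GS)/R.
Let x = V_GS − 0.879. Then 202 x² + x − 8.211 = 0, giving x = 0.199 V (positive root), so V_GS = 1.08 V.
I_D = (V_DD − V_GS)/R = (9.09 − 1.08) / 56.7 = 0.141 mA.

V_GS = 1.08 V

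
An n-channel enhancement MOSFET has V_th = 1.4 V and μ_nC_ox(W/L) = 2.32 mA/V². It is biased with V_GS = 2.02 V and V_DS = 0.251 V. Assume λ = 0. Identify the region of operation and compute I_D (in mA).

V_ov = V_GS − V_th = 2.02 − 1.4 = 0.62 V.
Since V_DS = 0.251 V < V_ov = 0.62 V, the device is in the triode region.
I_D = k_n [V_ov · V_DS − ½ V_DS²] = 2.32 × [0.62 × 0.251 − 0.5 × 0.251²] = 0.288 mA.

Triode; I_D = 0.288 mA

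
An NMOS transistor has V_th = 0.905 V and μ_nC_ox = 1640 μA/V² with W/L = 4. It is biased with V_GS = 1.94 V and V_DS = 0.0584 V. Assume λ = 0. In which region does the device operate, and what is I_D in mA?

k_n = μ_nC_ox · (W/L) = 6.56 mA/V².
V_ov = V_GS − V_th = 1.94 − 0.905 = 1.03 V.
Since V_DS = 0.0584 V < V_ov = 1.03 V, the device is in the triode region.
I_D = k_n [V_ov · V_DS − ½ V_DS²] = 6.56 × [1.03 × 0.0584 − 0.5 × 0.0584²] = 0.385 mA.

Triode; I_D = 0.385 mA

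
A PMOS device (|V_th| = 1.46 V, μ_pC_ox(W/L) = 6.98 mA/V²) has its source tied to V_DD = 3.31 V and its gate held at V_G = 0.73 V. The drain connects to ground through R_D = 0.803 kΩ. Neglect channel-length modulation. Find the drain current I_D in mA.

V_SG = V_DD − V_G = 3.31 − 0.73 = 2.58 V, so V_ov = 2.58 − 1.46 = 1.12 V.
Assume saturation: I_D = ½ k_p V_ov² = 0.5 × 6.98 × 1.12² = 4.38 mA, giving V_SD = V_DD − I_D R_D = 3.31 − 4.38 × 0.803 = -0.205 V.
But -0.205 V < V_ov = 1.12 V, so the device is actually in triode.
In triode I_D = k_p[V_ov V_SD − ½ V_SD²] and I_D = (V_DD − V_SD)/R_D. Equating: 2.8 V_SD² − 7.278 V_SD + 3.31 = 0, giving V_SD = 0.588 V (the root below V_ov).
I_D = (3.31 − 0.588) / 0.803 = 3.39 mA.

I_D = 3.39 mA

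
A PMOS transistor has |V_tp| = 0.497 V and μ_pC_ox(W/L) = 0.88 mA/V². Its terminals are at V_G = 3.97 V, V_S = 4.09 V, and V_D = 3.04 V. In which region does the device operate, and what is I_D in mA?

Cutoff; I_D = 0 mA

V_SG = V_S − V_G = 4.09 − 3.97 = 0.12 V; V_SD = V_S − V_D = 4.09 − 3.04 = 1.05 V.
V_SG = 0.12 V < |V_tp| = 0.497 V, so the transistor is in cutoff.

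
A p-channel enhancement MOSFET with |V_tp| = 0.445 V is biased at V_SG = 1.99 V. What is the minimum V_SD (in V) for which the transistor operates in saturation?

V_SD,sat = 1.54 V

The boundary between triode and saturation is V_SD = V_SG − |V_tp| = V_ov.
V_ov = 1.99 − 0.445 = 1.54 V.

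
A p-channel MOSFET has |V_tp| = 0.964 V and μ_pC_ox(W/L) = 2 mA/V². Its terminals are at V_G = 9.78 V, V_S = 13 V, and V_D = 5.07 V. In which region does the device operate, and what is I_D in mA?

V_SG = V_S − V_G = 13 − 9.78 = 3.22 V; V_SD = V_S − V_D = 13 − 5.07 = 7.93 V.
V_ov = V_SG − |V_tp| = 3.22 − 0.964 = 2.26 V.
Since V_SD = 7.93 V ≥ V_ov = 2.26 V, the device is in saturation.
I_D = ½ k_p V_ov² = 0.5 × 2 × 2.26² = 5.09 mA.

Saturation; I_D = 5.09 mA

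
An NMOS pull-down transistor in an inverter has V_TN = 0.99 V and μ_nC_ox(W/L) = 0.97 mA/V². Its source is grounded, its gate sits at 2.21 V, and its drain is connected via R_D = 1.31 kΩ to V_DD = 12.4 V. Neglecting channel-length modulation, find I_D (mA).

V_GS = V_G = 2.21 V, so V_ov = 2.21 − 0.99 = 1.22 V.
Assume saturation: I_D = ½ k_n V_ov² = 0.5 × 0.97 × 1.22² = 0.722 mA, giving V_DS = V_DD − I_D R_D = 12.4 − 0.722 × 1.31 = 11.5 V.
V_DS = 11.5 V ≥ V_ov = 1.22 V, confirming saturation.

I_D = 0.722 mA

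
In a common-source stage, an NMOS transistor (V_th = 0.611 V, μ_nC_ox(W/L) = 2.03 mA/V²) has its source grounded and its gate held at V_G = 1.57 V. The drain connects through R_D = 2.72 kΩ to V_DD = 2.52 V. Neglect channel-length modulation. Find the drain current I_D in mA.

I_D = 0.736 mA

V_GS = V_G = 1.57 V, so V_ov = 1.57 − 0.611 = 0.959 V.
Assume saturation: I_D = ½ k_n V_ov² = 0.5 × 2.03 × 0.959² = 0.933 mA, giving V_DS = V_DD − I_D R_D = 2.52 − 0.933 × 2.72 = -0.0191 V.
But -0.0191 V < V_ov = 0.959 V, so the device is actually in triode.
In triode I_D = k_n[V_ov V_DS − ½ V_DS²] and I_D = (V_DD − V_DS)/R_D. Equating: 2.76 V_DS² − 6.295 V_DS + 2.52 = 0, giving V_DS = 0.518 V (the root below V_ov).
I_D = (2.52 − 0.518) / 2.72 = 0.736 mA.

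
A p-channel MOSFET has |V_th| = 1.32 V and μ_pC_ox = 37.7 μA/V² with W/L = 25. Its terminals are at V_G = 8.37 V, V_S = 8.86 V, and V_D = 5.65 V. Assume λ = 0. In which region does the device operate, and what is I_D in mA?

V_SG = V_S − V_G = 8.86 − 8.37 = 0.49 V; V_SD = V_S − V_D = 8.86 − 5.65 = 3.21 V.
V_SG = 0.49 V < |V_th| = 1.32 V, so the transistor is in cutoff.

Cutoff; I_D = 0 mA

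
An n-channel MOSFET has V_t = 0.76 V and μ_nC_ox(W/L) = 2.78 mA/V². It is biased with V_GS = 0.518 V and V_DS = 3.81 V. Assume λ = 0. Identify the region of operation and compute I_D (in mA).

Cutoff; I_D = 0 mA

V_GS = 0.518 V < V_t = 0.76 V, so the transistor is in cutoff.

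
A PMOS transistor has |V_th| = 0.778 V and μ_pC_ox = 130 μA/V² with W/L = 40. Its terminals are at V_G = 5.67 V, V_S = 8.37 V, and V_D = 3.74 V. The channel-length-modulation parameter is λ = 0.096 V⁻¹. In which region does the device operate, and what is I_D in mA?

Saturation; I_D = 13.9 mA

V_SG = V_S − V_G = 8.37 − 5.67 = 2.7 V; V_SD = V_S − V_D = 8.37 − 3.74 = 4.63 V.
k_p = μ_pC_ox · (W/L) = 5.2 mA/V².
V_ov = V_SG − |V_th| = 2.7 − 0.778 = 1.92 V.
Since V_SD = 4.63 V ≥ V_ov = 1.92 V, the device is in saturation.
I_D = ½ k_p V_ov² (1 + λ V_SD) = 0.5 × 5.2 × 1.92² × (1 + 0.096 × 4.63) = 13.9 mA.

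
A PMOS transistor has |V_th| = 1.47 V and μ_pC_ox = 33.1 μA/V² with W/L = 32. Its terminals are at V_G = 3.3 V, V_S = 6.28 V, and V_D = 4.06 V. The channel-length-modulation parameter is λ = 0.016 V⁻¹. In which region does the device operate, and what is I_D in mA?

V_SG = V_S − V_G = 6.28 − 3.3 = 2.98 V; V_SD = V_S − V_D = 6.28 − 4.06 = 2.22 V.
k_p = μ_pC_ox · (W/L) = 1.059 mA/V².
V_ov = V_SG − |V_th| = 2.98 − 1.47 = 1.51 V.
Since V_SD = 2.22 V ≥ V_ov = 1.51 V, the device is in saturation.
I_D = ½ k_p V_ov² (1 + λ V_SD) = 0.5 × 1.059 × 1.51² × (1 + 0.016 × 2.22) = 1.25 mA.

Saturation; I_D = 1.25 mA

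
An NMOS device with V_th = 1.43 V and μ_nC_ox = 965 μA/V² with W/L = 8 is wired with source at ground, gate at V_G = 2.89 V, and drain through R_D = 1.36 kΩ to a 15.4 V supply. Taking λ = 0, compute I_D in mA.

V_GS = V_G = 2.89 V, so V_ov = 2.89 − 1.43 = 1.46 V.
k_n = μ_nC_ox · (W/L) = 7.72 mA/V².
Assume saturation: I_D = ½ k_n V_ov² = 0.5 × 7.72 × 1.46² = 8.23 mA, giving V_DS = V_DD − I_D R_D = 15.4 − 8.23 × 1.36 = 4.21 V.
V_DS = 4.21 V ≥ V_ov = 1.46 V, confirming saturation.

I_D = 8.23 mA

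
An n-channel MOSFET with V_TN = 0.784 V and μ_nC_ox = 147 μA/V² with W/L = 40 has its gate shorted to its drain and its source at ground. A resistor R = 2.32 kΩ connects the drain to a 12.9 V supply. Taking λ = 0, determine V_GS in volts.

With gate tied to drain, V_GS = V_DS ≥ V_GS − V_TN, so the device is in saturation.
k_n = μ_nC_ox · (W/L) = 5.88 mA/V².
KCL at the drain: ½ k_n (V_GS − V_TN)² = (V_DD − V_GS)/R.
Let x = V_GS − 0.784. Then 6.82 x² + x − 12.12 = 0, giving x = 1.26 V (positive root), so V_GS = 2.05 V.
I_D = (V_DD − V_GS)/R = (12.9 − 2.05) / 2.32 = 4.68 mA.

V_GS = 2.05 V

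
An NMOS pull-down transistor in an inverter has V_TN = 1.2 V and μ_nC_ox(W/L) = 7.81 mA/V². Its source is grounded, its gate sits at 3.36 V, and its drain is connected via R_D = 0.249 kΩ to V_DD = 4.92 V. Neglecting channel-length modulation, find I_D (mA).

V_GS = V_G = 3.36 V, so V_ov = 3.36 − 1.2 = 2.16 V.
Assume saturation: I_D = ½ k_n V_ov² = 0.5 × 7.81 × 2.16² = 18.2 mA, giving V_DS = V_DD − I_D R_D = 4.92 − 18.2 × 0.249 = 0.383 V.
But 0.383 V < V_ov = 2.16 V, so the device is actually in triode.
In triode I_D = k_n[V_ov V_DS − ½ V_DS²] and I_D = (V_DD − V_DS)/R_D. Equating: 0.972 V_DS² − 5.201 V_DS + 4.92 = 0, giving V_DS = 1.23 V (the root below V_ov).
I_D = (4.92 − 1.23) / 0.249 = 14.8 mA.

I_D = 14.8 mA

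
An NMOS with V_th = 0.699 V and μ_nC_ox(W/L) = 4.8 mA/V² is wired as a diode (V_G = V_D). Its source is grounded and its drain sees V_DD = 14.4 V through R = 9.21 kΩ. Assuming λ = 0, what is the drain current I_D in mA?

I_D = 1.40 mA

With gate tied to drain, V_GS = V_DS ≥ V_GS − V_th, so the device is in saturation.
KCL at the drain: ½ k_n (V_GS − V_th)² = (V_DD − V_GS)/R.
Let x = V_GS − 0.699. Then 22.1 x² + x − 13.7 = 0, giving x = 0.765 V (positive root), so V_GS = 1.46 V.
I_D = (V_DD − V_GS)/R = (14.4 − 1.46) / 9.21 = 1.4 mA.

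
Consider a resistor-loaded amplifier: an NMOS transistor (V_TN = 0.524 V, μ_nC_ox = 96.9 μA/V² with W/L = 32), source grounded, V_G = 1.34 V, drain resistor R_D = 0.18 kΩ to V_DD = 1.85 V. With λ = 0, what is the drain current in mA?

V_GS = V_G = 1.34 V, so V_ov = 1.34 − 0.524 = 0.816 V.
k_n = μ_nC_ox · (W/L) = 3.101 mA/V².
Assume saturation: I_D = ½ k_n V_ov² = 0.5 × 3.101 × 0.816² = 1.03 mA, giving V_DS = V_DD − I_D R_D = 1.85 − 1.03 × 0.18 = 1.66 V.
V_DS = 1.66 V ≥ V_ov = 0.816 V, confirming saturation.

I_D = 1.03 mA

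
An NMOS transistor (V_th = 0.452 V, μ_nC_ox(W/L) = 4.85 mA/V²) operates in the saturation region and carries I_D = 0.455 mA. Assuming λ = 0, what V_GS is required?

V_GS = 0.885 V

In saturation I_D = ½ k_n (V_GS − V_th)², so V_GS − V_th = √(2 I_D / k_n) = √(2 × 0.455 / 4.85) = 0.433 V.
V_GS = 0.452 + 0.433 = 0.885 V.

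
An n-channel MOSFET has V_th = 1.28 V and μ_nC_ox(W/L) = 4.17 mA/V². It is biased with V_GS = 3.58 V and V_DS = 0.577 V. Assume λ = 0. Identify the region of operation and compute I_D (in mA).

V_ov = V_GS − V_th = 3.58 − 1.28 = 2.3 V.
Since V_DS = 0.577 V < V_ov = 2.3 V, the device is in the triode region.
I_D = k_n [V_ov · V_DS − ½ V_DS²] = 4.17 × [2.3 × 0.577 − 0.5 × 0.577²] = 4.84 mA.

Triode; I_D = 4.84 mA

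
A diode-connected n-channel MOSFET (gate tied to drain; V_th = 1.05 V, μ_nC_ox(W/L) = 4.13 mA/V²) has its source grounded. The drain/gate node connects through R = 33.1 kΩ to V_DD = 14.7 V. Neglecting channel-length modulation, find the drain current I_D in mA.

I_D = 0.399 mA

With gate tied to drain, V_GS = V_DS ≥ V_GS − V_th, so the device is in saturation.
KCL at the drain: ½ k_n (V_GS − V_th)² = (V_DD − V_GS)/R.
Let x = V_GS − 1.05. Then 68.4 x² + x − 13.65 = 0, giving x = 0.44 V (positive root), so V_GS = 1.49 V.
I_D = (V_DD − V_GS)/R = (14.7 − 1.49) / 33.1 = 0.399 mA.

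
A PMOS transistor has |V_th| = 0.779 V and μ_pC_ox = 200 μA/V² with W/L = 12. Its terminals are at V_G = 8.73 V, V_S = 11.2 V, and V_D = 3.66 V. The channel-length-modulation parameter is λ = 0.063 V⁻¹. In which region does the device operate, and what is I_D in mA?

V_SG = V_S − V_G = 11.2 − 8.73 = 2.47 V; V_SD = V_S − V_D = 11.2 − 3.66 = 7.54 V.
k_p = μ_pC_ox · (W/L) = 2.4 mA/V².
V_ov = V_SG − |V_th| = 2.47 − 0.779 = 1.69 V.
Since V_SD = 7.54 V ≥ V_ov = 1.69 V, the device is in saturation.
I_D = ½ k_p V_ov² (1 + λ V_SD) = 0.5 × 2.4 × 1.69² × (1 + 0.063 × 7.54) = 5.06 mA.

Saturation; I_D = 5.06 mA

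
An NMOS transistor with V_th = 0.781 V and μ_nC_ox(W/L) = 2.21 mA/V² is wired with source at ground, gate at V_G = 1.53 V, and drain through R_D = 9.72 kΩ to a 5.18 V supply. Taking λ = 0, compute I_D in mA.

V_GS = V_G = 1.53 V, so V_ov = 1.53 − 0.781 = 0.749 V.
Assume saturation: I_D = ½ k_n V_ov² = 0.5 × 2.21 × 0.749² = 0.62 mA, giving V_DS = V_DD − I_D R_D = 5.18 − 0.62 × 9.72 = -0.845 V.
But -0.845 V < V_ov = 0.749 V, so the device is actually in triode.
In triode I_D = k_n[V_ov V_DS − ½ V_DS²] and I_D = (V_DD − V_DS)/R_D. Equating: 10.7 V_DS² − 17.09 V_DS + 5.18 = 0, giving V_DS = 0.407 V (the root below V_ov).
I_D = (5.18 − 0.407) / 9.72 = 0.491 mA.

I_D = 0.491 mA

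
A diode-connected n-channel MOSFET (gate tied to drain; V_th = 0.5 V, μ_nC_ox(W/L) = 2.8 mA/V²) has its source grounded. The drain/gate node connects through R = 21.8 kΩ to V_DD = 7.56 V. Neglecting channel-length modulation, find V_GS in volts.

With gate tied to drain, V_GS = V_DS ≥ V_GS − V_th, so the device is in saturation.
KCL at the drain: ½ k_n (V_GS − V_th)² = (V_DD − V_GS)/R.
Let x = V_GS − 0.5. Then 30.5 x² + x − 7.06 = 0, giving x = 0.465 V (positive root), so V_GS = 0.965 V.
I_D = (V_DD − V_GS)/R = (7.56 − 0.965) / 21.8 = 0.303 mA.

V_GS = 0.965 V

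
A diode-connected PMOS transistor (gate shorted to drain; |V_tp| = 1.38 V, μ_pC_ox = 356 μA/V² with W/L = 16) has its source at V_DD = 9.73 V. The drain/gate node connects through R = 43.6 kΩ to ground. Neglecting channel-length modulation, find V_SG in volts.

V_SG = 1.64 V

With gate tied to drain, V_SG = V_SD ≥ V_SG − |V_tp|, so the device is in saturation.
k_p = μ_pC_ox · (W/L) = 5.696 mA/V².
KCL at the drain: ½ k_p (V_SG − |V_tp|)² = (V_DD − V_SG)/R.
Let x = V_SG − 1.38. Then 124 x² + x − 8.35 = 0, giving x = 0.255 V (positive root), so V_SG = 1.64 V.
I_D = (V_DD − V_SG)/R = (9.73 − 1.64) / 43.6 = 0.186 mA.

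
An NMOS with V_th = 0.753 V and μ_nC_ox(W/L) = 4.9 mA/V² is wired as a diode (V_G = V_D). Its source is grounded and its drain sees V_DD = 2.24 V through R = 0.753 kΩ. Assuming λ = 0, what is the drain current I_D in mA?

I_D = 1.09 mA

With gate tied to drain, V_GS = V_DS ≥ V_GS − V_th, so the device is in saturation.
KCL at the drain: ½ k_n (V_GS − V_th)² = (V_DD − V_GS)/R.
Let x = V_GS − 0.753. Then 1.84 x² + x − 1.487 = 0, giving x = 0.667 V (positive root), so V_GS = 1.42 V.
I_D = (V_DD − V_GS)/R = (2.24 − 1.42) / 0.753 = 1.09 mA.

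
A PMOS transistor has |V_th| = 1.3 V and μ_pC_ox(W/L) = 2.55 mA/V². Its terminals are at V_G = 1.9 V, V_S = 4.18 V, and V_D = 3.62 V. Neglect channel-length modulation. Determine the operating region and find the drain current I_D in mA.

V_SG = V_S − V_G = 4.18 − 1.9 = 2.28 V; V_SD = V_S − V_D = 4.18 − 3.62 = 0.56 V.
V_ov = V_SG − |V_th| = 2.28 − 1.3 = 0.98 V.
Since V_SD = 0.56 V < V_ov = 0.98 V, the device is in the triode region.
I_D = k_p [V_ov · V_SD − ½ V_SD²] = 2.55 × [0.98 × 0.56 − 0.5 × 0.56²] = 1 mA.

Triode; I_D = 1.00 mA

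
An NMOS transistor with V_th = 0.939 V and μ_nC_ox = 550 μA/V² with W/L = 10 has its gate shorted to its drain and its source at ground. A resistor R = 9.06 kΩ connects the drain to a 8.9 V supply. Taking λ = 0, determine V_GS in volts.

With gate tied to drain, V_GS = V_DS ≥ V_GS − V_th, so the device is in saturation.
k_n = μ_nC_ox · (W/L) = 5.5 mA/V².
KCL at the drain: ½ k_n (V_GS − V_th)² = (V_DD − V_GS)/R.
Let x = V_GS − 0.939. Then 24.9 x² + x − 7.961 = 0, giving x = 0.546 V (positive root), so V_GS = 1.48 V.
I_D = (V_DD − V_GS)/R = (8.9 − 1.48) / 9.06 = 0.818 mA.

V_GS = 1.48 V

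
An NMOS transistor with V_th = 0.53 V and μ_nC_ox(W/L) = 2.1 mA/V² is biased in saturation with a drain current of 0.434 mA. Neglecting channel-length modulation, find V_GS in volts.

In saturation I_D = ½ k_n (V_GS − V_th)², so V_GS − V_th = √(2 I_D / k_n) = √(2 × 0.434 / 2.1) = 0.643 V.
V_GS = 0.53 + 0.643 = 1.17 V.

V_GS = 1.17 V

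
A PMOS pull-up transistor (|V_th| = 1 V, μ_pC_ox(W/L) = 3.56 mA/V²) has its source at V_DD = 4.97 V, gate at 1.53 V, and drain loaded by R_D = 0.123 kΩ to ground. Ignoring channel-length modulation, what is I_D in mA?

I_D = 10.6 mA

V_SG = V_DD − V_G = 4.97 − 1.53 = 3.44 V, so V_ov = 3.44 − 1 = 2.44 V.
Assume saturation: I_D = ½ k_p V_ov² = 0.5 × 3.56 × 2.44² = 10.6 mA, giving V_SD = V_DD − I_D R_D = 4.97 − 10.6 × 0.123 = 3.67 V.
V_SD = 3.67 V ≥ V_ov = 2.44 V, confirming saturation.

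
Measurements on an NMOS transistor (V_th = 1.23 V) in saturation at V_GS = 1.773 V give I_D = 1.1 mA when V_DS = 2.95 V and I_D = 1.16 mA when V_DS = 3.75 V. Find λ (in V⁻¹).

λ = 0.0853 V⁻¹

With V_GS fixed, I_D ∝ (1 + λ V_DS) in saturation, so I_D2/I_D1 = (1 + λ V_DS2)/(1 + λ V_DS1).
1.16/1.1 = 1.055 = (1 + 3.75 λ)/(1 + 2.95 λ).
Solving: λ (I_D1 V_DS2 − I_D2 V_DS1) = I_D2 − I_D1, so λ = (1.16 − 1.1) / (1.1 × 3.75 − 1.16 × 2.95) = 0.06 / 0.703 = 0.0853 V⁻¹.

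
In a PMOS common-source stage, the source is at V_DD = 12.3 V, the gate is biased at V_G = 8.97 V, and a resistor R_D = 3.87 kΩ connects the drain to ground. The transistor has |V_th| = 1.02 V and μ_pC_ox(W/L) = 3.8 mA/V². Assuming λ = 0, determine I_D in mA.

I_D = 3.08 mA

V_SG = V_DD − V_G = 12.3 − 8.97 = 3.33 V, so V_ov = 3.33 − 1.02 = 2.31 V.
Assume saturation: I_D = ½ k_p V_ov² = 0.5 × 3.8 × 2.31² = 10.1 mA, giving V_SD = V_DD − I_D R_D = 12.3 − 10.1 × 3.87 = -26.9 V.
But -26.9 V < V_ov = 2.31 V, so the device is actually in triode.
In triode I_D = k_p[V_ov V_SD − ½ V_SD²] and I_D = (V_DD − V_SD)/R_D. Equating: 7.35 V_SD² − 34.97 V_SD + 12.3 = 0, giving V_SD = 0.382 V (the root below V_ov).
I_D = (12.3 − 0.382) / 3.87 = 3.08 mA.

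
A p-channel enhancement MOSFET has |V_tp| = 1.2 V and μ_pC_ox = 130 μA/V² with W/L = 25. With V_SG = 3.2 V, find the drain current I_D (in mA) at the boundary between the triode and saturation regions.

At the boundary V_SD = V_ov = V_SG − |V_tp| = 3.2 − 1.2 = 2 V.
k_p = μ_pC_ox · (W/L) = 3.25 mA/V².
I_D = ½ k_p V_ov² = 0.5 × 3.25 × 2² = 6.5 mA.

I_D = 6.50 mA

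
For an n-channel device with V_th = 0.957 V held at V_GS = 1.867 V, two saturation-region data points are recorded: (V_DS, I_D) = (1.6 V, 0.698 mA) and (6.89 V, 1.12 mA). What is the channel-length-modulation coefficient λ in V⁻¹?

λ = 0.140 V⁻¹

With V_GS fixed, I_D ∝ (1 + λ V_DS) in saturation, so I_D2/I_D1 = (1 + λ V_DS2)/(1 + λ V_DS1).
1.12/0.698 = 1.605 = (1 + 6.89 λ)/(1 + 1.6 λ).
Solving: λ (I_D1 V_DS2 − I_D2 V_DS1) = I_D2 − I_D1, so λ = (1.12 − 0.698) / (0.698 × 6.89 − 1.12 × 1.6) = 0.422 / 3.02 = 0.14 V⁻¹.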